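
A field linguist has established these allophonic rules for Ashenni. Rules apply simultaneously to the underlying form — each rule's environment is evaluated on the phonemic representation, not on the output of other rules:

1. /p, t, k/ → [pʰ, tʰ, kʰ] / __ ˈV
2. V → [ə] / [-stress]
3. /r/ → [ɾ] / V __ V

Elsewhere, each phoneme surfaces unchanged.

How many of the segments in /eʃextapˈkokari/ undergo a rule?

Segments that undergo a rule: /e/ → [ə] (rule 2); /e/ → [ə] (rule 2); /a/ → [ə] (rule 2); /k/ → [kʰ] (rule 1); /a/ → [ə] (rule 2); /r/ → [ɾ] (rule 3); /i/ → [ə] (rule 2).
All other segments surface unchanged.

7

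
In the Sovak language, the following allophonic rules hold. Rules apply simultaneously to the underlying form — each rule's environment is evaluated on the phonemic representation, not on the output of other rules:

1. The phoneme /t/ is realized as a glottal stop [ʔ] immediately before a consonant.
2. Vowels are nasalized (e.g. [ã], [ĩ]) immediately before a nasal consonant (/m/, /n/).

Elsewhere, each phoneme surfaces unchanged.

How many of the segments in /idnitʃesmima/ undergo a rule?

Segments that undergo a rule: /t/ → [ʔ] (rule 1); /i/ → [ĩ] (rule 2).
All other segments surface unchanged.

2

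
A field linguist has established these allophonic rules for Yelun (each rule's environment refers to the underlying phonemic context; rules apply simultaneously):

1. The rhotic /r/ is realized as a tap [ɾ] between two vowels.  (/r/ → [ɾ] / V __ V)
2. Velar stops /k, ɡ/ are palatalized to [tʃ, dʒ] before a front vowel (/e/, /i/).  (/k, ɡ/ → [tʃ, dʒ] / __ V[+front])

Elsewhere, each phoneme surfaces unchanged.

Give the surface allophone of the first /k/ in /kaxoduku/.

[k]

/k/ (word-initial) is in the target of rule 2 but the environment (before a front vowel) is not met → [k].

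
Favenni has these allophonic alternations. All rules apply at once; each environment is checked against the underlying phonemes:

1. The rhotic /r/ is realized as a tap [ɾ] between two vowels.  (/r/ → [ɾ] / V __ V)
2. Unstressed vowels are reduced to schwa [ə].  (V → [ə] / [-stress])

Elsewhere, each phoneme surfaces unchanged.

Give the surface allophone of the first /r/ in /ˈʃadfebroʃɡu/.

[r]

/r/ (between /b/ and /o/) is in the target of rule 1 but the environment (between two vowels) is not met → [r].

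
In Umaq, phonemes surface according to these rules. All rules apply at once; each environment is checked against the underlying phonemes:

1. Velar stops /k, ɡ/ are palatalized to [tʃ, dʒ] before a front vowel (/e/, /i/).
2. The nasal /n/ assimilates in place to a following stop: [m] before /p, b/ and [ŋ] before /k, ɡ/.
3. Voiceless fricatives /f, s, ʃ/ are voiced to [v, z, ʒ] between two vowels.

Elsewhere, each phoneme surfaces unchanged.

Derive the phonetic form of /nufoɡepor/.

/n/ (word-initial): rule 2 targets it, but not before a labial or velar stop → unchanged [n].
Rule 3 applies to /f/ (between /u/ and /o/: between two vowels) → [v].
/ɡ/ (between /o/ and /e/) occurs before a front vowel → [dʒ] by rule 1.

[nuvodʒepor]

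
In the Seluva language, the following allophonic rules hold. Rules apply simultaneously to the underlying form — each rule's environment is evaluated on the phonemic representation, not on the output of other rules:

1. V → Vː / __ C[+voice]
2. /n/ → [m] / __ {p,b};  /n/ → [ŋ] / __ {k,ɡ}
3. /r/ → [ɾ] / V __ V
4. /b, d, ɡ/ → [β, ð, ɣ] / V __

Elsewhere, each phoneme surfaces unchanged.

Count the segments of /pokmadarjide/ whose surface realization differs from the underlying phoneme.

Segments that undergo a rule: /a/ → [aː] (rule 1); /d/ → [ð] (rule 4); /a/ → [aː] (rule 1); /i/ → [iː] (rule 1); /d/ → [ð] (rule 4).
All other segments surface unchanged.

5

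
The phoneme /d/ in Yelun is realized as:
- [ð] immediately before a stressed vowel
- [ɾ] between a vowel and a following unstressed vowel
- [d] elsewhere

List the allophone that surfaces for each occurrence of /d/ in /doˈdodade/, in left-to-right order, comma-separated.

Occurrence 1 (position 1): no conditioning environment matches → elsewhere allophone [d].
Occurrence 2 (position 3): immediately before a stressed vowel → [ð].
Occurrence 3 (position 5): between a vowel and a following unstressed vowel → [ɾ].
Occurrence 4 (position 7): between a vowel and a following unstressed vowel → [ɾ].

[d], [ð], [ɾ], [ɾ]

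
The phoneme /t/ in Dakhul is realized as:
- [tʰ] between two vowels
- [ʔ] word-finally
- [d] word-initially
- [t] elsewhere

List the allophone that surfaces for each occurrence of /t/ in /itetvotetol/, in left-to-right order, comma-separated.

Occurrence 1 (position 2): between two vowels → [tʰ].
Occurrence 2 (position 4): no conditioning environment matches → elsewhere allophone [t].
Occurrence 3 (position 7): between two vowels → [tʰ].
Occurrence 4 (position 9): between two vowels → [tʰ].

[tʰ], [t], [tʰ], [tʰ]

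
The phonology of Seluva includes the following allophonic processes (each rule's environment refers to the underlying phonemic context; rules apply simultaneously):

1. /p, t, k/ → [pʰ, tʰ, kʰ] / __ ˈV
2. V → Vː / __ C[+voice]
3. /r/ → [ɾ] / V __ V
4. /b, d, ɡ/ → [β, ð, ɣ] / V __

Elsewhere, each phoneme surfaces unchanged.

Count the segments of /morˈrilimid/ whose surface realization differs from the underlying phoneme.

Segments that undergo a rule: /o/ → [oː] (rule 2); /i/ → [iː] (rule 2); /i/ → [iː] (rule 2); /i/ → [iː] (rule 2); /d/ → [ð] (rule 4).
All other segments surface unchanged.

5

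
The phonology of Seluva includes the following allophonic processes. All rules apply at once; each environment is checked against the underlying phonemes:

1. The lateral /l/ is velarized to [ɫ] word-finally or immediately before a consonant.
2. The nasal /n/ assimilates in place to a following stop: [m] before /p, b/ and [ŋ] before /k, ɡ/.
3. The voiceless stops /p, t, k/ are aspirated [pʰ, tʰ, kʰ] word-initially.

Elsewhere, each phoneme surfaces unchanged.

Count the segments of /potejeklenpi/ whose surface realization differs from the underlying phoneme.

2

Segments that undergo a rule: /p/ → [pʰ] (rule 3); /n/ → [m] (rule 2).
All other segments surface unchanged.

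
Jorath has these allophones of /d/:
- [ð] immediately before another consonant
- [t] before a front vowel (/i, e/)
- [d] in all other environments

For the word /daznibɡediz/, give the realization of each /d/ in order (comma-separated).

[d], [t]

Occurrence 1 (position 1): no conditioning environment matches → elsewhere allophone [d].
Occurrence 2 (position 9): before a front vowel (/i, e/) → [t].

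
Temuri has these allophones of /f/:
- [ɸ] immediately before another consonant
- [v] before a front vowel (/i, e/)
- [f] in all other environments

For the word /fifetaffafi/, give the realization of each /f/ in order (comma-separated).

[v], [v], [ɸ], [f], [v]

Occurrence 1 (position 1): before a front vowel (/i, e/) → [v].
Occurrence 2 (position 3): before a front vowel (/i, e/) → [v].
Occurrence 3 (position 7): immediately before another consonant → [ɸ].
Occurrence 4 (position 8): no conditioning environment matches → elsewhere allophone [f].
Occurrence 5 (position 10): before a front vowel (/i, e/) → [v].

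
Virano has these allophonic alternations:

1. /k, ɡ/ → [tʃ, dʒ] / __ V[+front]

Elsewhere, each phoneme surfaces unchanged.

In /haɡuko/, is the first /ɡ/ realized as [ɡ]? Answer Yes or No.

Yes

/ɡ/ (between /a/ and /u/) is in the target of rule 1 but the environment (before a front vowel) is not met → [ɡ].
The actual realization is [ɡ], which matches [ɡ].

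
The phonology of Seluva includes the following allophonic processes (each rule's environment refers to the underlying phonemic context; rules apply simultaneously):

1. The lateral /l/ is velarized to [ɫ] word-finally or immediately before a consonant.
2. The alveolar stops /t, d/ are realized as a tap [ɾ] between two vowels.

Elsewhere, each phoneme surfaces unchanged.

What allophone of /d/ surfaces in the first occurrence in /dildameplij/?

/d/ (word-initial) fails the environment for rule 2, so it stays [d].

[d]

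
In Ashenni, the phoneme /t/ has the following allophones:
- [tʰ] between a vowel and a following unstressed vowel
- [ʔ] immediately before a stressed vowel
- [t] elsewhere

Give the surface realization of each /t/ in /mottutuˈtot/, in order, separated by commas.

Occurrence 1 (position 3): no conditioning environment matches → elsewhere allophone [t].
Occurrence 2 (position 4): no conditioning environment matches → elsewhere allophone [t].
Occurrence 3 (position 6): between a vowel and a following unstressed vowel → [tʰ].
Occurrence 4 (position 8): immediately before a stressed vowel → [ʔ].
Occurrence 5 (position 10): no conditioning environment matches → elsewhere allophone [t].

[t], [t], [tʰ], [ʔ], [t]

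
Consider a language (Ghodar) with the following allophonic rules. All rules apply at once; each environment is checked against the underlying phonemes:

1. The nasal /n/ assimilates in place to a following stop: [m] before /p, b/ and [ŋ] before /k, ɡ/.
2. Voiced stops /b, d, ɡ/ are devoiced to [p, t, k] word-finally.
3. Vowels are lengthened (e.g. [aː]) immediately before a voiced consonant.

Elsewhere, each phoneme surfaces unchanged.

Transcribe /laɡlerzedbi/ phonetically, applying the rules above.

/l/ — not in any rule's target class → [l].
Rule 3 applies to /a/ (between /l/ and /ɡ/: before a voiced consonant) → [aː].
/ɡ/ (between /a/ and /l/) is in the target of rule 2 but the environment (word-finally) is not met → [ɡ].
/l/ (between /ɡ/ and /e/) is unaffected → [l].
/e/ meets the environment for rule 3 (before a voiced consonant) → [eː].
/r/ — not in any rule's target class → [r].
/z/ (between /r/ and /e/) is unaffected → [z].
/e/ — between /z/ and /d/, before a voiced consonant — surfaces as [eː] (rule 3).
/d/ (between /e/ and /b/) fails the environment for rule 2, so it stays [d].
/b/ (between /d/ and /i/) fails the environment for rule 2, so it stays [b].
/i/ (word-final) is in the target of rule 3 but the environment (before a voiced consonant) is not met → [i].

[laːɡleːrzeːdbi]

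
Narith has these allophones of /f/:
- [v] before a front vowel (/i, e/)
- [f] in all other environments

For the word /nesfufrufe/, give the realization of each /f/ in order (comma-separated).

Occurrence 1 (position 4): no conditioning environment matches → elsewhere allophone [f].
Occurrence 2 (position 6): no conditioning environment matches → elsewhere allophone [f].
Occurrence 3 (position 9): before a front vowel (/i, e/) → [v].

[f], [f], [v]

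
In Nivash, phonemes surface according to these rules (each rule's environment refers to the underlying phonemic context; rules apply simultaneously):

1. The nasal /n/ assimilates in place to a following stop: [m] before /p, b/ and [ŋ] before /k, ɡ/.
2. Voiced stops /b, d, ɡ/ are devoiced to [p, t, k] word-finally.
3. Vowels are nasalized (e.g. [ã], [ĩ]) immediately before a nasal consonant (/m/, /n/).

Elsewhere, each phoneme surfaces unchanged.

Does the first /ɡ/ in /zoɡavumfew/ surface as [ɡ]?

Yes

/ɡ/ (between /o/ and /a/): rule 2 targets it, but not word-finally → unchanged [ɡ].
The actual realization is [ɡ], which matches [ɡ].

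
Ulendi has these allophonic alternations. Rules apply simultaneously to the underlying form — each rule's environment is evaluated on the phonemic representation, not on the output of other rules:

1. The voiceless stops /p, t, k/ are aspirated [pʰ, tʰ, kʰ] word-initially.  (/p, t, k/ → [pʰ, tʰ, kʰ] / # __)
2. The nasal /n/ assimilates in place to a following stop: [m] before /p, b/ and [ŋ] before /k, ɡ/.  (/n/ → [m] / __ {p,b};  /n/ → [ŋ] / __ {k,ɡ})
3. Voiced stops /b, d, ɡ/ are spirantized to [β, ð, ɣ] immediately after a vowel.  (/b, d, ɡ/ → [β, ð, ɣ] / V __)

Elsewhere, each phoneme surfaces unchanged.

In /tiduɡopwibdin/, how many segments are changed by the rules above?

4

Segments that undergo a rule: /t/ → [tʰ] (rule 1); /d/ → [ð] (rule 3); /ɡ/ → [ɣ] (rule 3); /b/ → [β] (rule 3).
All other segments surface unchanged.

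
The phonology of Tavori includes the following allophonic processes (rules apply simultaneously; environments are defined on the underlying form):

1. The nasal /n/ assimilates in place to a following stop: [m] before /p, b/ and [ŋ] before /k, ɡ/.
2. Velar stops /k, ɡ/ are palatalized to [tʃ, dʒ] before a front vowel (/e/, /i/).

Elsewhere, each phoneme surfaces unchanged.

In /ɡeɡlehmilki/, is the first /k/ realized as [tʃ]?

/k/ (between /l/ and /i/) occurs before a front vowel → [tʃ] by rule 2.
The actual realization is [tʃ], which matches [tʃ].

Yes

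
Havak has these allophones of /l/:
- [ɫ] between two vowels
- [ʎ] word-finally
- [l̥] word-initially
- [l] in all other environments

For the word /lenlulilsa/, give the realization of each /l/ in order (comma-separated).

[l̥], [l], [ɫ], [l]

Occurrence 1 (position 1): word-initially → [l̥].
Occurrence 2 (position 4): no conditioning environment matches → elsewhere allophone [l].
Occurrence 3 (position 6): between two vowels → [ɫ].
Occurrence 4 (position 8): no conditioning environment matches → elsewhere allophone [l].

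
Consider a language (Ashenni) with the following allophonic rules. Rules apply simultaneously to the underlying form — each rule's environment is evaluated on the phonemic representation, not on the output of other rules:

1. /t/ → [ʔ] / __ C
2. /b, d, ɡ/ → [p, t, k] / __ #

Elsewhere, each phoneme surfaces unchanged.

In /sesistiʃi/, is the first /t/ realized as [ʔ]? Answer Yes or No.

No

/t/ (between /s/ and /i/) fails the environment for rule 1, so it stays [t].
The actual realization is [t], not [ʔ].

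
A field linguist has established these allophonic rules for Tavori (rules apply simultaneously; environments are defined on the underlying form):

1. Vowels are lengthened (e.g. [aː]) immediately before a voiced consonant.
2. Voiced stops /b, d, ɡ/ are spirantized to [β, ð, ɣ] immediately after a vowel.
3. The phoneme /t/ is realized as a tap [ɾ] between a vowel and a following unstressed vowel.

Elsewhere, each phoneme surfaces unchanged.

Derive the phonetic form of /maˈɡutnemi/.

[maːˈɣutneːmi]

Rule 1 applies to /a/ (between /m/ and /ɡ/: before a voiced consonant) → [aː].
/ɡ/ meets the environment for rule 2 (immediately after a vowel) → [ɣ].
/u/ (between /ɡ/ and /t/) is in the target of rule 1 but the environment (before a voiced consonant) is not met → [u].
/t/ (between /u/ and /n/) fails the environment for rule 3, so it stays [t].
Rule 1 applies to /e/ (between /n/ and /m/: before a voiced consonant) → [eː].
/i/ (word-final) is in the target of rule 1 but the environment (before a voiced consonant) is not met → [i].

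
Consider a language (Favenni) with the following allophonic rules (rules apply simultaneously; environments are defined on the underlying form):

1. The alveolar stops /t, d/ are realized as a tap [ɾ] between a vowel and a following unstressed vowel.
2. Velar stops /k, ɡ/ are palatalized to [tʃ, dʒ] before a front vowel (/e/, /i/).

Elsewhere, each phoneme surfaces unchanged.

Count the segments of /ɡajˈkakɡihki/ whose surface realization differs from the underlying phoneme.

2

Segments that undergo a rule: /ɡ/ → [dʒ] (rule 2); /k/ → [tʃ] (rule 2).
All other segments surface unchanged.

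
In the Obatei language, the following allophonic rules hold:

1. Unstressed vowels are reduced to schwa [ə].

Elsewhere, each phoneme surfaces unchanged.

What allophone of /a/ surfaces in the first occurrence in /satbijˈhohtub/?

[ə]

/a/ (between /s/ and /t/) occurs in an unstressed syllable → [ə] by rule 1.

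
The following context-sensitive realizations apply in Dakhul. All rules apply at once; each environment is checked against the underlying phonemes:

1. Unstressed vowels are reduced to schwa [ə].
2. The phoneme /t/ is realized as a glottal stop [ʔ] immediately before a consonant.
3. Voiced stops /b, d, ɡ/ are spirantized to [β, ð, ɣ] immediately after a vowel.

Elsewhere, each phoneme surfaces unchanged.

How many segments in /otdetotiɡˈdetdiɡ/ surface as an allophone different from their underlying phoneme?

9

Segments that undergo a rule: /o/ → [ə] (rule 1); /t/ → [ʔ] (rule 2); /e/ → [ə] (rule 1); /o/ → [ə] (rule 1); /i/ → [ə] (rule 1); /ɡ/ → [ɣ] (rule 3); /t/ → [ʔ] (rule 2); /i/ → [ə] (rule 1); /ɡ/ → [ɣ] (rule 3).
All other segments surface unchanged.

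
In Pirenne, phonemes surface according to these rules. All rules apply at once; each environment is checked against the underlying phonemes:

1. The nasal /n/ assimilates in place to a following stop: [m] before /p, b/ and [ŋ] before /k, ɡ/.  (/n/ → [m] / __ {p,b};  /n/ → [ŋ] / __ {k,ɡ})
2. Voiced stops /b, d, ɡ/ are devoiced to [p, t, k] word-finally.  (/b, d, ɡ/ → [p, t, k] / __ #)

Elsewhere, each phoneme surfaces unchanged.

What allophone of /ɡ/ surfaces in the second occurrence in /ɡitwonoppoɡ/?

[k]

/ɡ/ (word-final): word-finally, so rule 2 applies → [k].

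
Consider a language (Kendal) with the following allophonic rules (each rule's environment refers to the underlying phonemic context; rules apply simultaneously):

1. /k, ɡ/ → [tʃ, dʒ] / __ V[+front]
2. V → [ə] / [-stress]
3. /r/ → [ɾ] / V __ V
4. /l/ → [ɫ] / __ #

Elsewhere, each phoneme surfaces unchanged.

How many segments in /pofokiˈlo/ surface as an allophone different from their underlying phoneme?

Segments that undergo a rule: /o/ → [ə] (rule 2); /o/ → [ə] (rule 2); /k/ → [tʃ] (rule 1); /i/ → [ə] (rule 2).
All other segments surface unchanged.

4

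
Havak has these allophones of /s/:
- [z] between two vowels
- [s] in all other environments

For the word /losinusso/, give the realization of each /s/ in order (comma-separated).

Occurrence 1 (position 3): between two vowels → [z].
Occurrence 2 (position 7): no conditioning environment matches → elsewhere allophone [s].
Occurrence 3 (position 8): no conditioning environment matches → elsewhere allophone [s].

[z], [s], [s]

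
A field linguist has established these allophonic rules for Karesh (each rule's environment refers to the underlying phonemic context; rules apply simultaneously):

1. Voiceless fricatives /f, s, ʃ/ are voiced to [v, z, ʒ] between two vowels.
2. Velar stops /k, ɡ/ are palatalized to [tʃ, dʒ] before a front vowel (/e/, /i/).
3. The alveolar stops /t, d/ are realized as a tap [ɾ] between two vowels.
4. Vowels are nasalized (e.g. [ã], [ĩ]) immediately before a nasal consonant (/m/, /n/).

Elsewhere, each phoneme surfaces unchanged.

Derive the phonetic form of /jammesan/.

[jãmmezãn]

/j/ stays [j].
Rule 4 applies to /a/ (between /j/ and /m/: before a nasal consonant) → [ã].
/m/ (between /a/ and /m/) is unaffected → [m].
/m/ — not in any rule's target class → [m].
/e/ (between /m/ and /s/) is in the target of rule 4 but the environment (before a nasal consonant) is not met → [e].
Rule 1 applies to /s/ (between /e/ and /a/: between two vowels) → [z].
/a/ meets the environment for rule 4 (before a nasal consonant) → [ã].
/n/ — not in any rule's target class → [n].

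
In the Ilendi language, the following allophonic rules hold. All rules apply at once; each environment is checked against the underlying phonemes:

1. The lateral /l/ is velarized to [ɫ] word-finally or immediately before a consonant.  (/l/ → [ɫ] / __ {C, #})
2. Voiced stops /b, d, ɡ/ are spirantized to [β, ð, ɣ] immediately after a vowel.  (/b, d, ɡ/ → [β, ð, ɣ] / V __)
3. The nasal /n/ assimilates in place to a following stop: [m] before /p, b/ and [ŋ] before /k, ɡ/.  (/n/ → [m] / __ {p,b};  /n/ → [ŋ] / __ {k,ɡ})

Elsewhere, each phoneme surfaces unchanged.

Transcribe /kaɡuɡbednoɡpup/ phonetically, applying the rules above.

[kaɣuɣbeðnoɣpup]

/ɡ/ meets the environment for rule 2 (immediately after a vowel) → [ɣ].
/ɡ/ meets the environment for rule 2 (immediately after a vowel) → [ɣ].
/b/ (between /ɡ/ and /e/): rule 2 targets it, but not immediately after a vowel → unchanged [b].
/d/ — between /e/ and /n/, immediately after a vowel — surfaces as [ð] (rule 2).
/n/ — between /d/ and /o/; rule 3 does not apply here → [n].
Rule 2 applies to /ɡ/ (between /o/ and /p/: immediately after a vowel) → [ɣ].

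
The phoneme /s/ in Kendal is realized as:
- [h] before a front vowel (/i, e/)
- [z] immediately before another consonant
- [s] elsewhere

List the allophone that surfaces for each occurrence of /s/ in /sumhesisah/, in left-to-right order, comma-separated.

[s], [h], [s]

Occurrence 1 (position 1): no conditioning environment matches → elsewhere allophone [s].
Occurrence 2 (position 6): before a front vowel (/i, e/) → [h].
Occurrence 3 (position 8): no conditioning environment matches → elsewhere allophone [s].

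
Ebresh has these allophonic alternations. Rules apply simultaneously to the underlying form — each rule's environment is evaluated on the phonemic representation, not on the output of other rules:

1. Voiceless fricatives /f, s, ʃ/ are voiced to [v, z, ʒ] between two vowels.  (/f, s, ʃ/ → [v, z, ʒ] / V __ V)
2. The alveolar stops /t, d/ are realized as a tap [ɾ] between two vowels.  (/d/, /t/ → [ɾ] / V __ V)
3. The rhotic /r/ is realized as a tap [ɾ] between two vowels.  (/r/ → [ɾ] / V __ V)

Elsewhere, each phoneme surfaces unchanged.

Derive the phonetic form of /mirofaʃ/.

/m/ stays [m].
/i/ — not in any rule's target class → [i].
/r/ meets the environment for rule 3 (between two vowels) → [ɾ].
/o/ (between /r/ and /f/): no rule targets it → [o].
Rule 1 applies to /f/ (between /o/ and /a/: between two vowels) → [v].
/a/ stays [a].
/ʃ/ (word-final): rule 1 targets it, but not between two vowels → unchanged [ʃ].

[miɾovaʃ]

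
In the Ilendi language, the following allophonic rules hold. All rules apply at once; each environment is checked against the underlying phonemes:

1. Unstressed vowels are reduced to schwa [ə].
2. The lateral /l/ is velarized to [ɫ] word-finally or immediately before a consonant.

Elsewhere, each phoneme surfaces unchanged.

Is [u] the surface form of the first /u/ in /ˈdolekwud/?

No

/u/ (between /w/ and /d/) occurs in an unstressed syllable → [ə] by rule 1.
The actual realization is [ə], not [u].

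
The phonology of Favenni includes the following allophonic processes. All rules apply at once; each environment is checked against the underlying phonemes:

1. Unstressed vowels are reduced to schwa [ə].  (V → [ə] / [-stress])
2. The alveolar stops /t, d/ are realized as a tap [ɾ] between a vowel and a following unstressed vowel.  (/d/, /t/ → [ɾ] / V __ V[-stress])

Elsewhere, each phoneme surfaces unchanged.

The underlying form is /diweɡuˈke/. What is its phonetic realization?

/d/ (word-initial) is in the target of rule 2 but the environment (between a vowel and a following unstressed vowel) is not met → [d].
/i/ (between /d/ and /w/): in an unstressed syllable, so rule 1 applies → [ə].
/w/ (between /i/ and /e/): no rule targets it → [w].
/e/ (between /w/ and /ɡ/) occurs in an unstressed syllable → [ə] by rule 1.
/ɡ/ stays [ɡ].
/u/ meets the environment for rule 1 (in an unstressed syllable) → [ə].
/k/ stays [k].
/e/ — word-final; rule 1 does not apply here → [e].

[dəwəɡəˈke]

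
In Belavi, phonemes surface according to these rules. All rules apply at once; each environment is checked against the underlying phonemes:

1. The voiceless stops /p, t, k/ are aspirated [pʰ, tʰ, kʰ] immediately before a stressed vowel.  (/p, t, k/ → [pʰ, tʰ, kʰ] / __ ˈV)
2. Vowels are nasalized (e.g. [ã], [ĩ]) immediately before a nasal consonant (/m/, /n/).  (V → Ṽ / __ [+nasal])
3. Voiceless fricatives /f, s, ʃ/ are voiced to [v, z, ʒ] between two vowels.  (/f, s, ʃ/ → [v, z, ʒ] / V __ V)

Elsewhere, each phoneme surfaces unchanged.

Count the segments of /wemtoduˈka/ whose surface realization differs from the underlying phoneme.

2

Segments that undergo a rule: /e/ → [ẽ] (rule 2); /k/ → [kʰ] (rule 1).
All other segments surface unchanged.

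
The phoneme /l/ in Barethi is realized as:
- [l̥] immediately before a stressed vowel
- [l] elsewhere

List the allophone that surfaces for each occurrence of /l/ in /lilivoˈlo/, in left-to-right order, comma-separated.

[l], [l], [l̥]

Occurrence 1 (position 1): no conditioning environment matches → elsewhere allophone [l].
Occurrence 2 (position 3): no conditioning environment matches → elsewhere allophone [l].
Occurrence 3 (position 7): immediately before a stressed vowel → [l̥].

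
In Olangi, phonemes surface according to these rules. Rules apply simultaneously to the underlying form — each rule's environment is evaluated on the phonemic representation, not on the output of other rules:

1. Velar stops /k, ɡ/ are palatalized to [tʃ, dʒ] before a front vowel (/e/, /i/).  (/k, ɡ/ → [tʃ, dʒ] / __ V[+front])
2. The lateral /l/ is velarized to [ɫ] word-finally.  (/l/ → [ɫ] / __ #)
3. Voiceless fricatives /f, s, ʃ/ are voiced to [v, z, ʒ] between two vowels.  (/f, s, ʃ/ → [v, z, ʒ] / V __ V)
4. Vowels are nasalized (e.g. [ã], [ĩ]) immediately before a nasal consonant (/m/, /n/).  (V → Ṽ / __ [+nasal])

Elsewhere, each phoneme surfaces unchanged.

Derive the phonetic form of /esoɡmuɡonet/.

[ezoɡmuɡõnet]

/e/ (word-initial): rule 4 targets it, but not before a nasal consonant → unchanged [e].
/s/ meets the environment for rule 3 (between two vowels) → [z].
/o/ (between /s/ and /ɡ/): rule 4 targets it, but not before a nasal consonant → unchanged [o].
/ɡ/ (between /o/ and /m/) fails the environment for rule 1, so it stays [ɡ].
/m/ stays [m].
/u/ — between /m/ and /ɡ/; rule 4 does not apply here → [u].
/ɡ/ (between /u/ and /o/) fails the environment for rule 1, so it stays [ɡ].
/o/ (between /ɡ/ and /n/) occurs before a nasal consonant → [õ] by rule 4.
/n/ (between /o/ and /e/) is unaffected → [n].
/e/ (between /n/ and /t/): rule 4 targets it, but not before a nasal consonant → unchanged [e].
/t/ (word-final) is unaffected → [t].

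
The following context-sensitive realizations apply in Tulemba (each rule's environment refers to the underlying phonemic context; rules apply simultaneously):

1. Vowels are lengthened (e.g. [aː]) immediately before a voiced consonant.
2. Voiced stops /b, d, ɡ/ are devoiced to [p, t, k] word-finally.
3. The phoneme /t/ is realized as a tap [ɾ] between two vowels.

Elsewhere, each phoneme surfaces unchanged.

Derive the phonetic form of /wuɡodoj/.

/w/ — not in any rule's target class → [w].
Rule 1 applies to /u/ (between /w/ and /ɡ/: before a voiced consonant) → [uː].
/ɡ/ (between /u/ and /o/) is in the target of rule 2 but the environment (word-finally) is not met → [ɡ].
/o/ (between /ɡ/ and /d/): before a voiced consonant, so rule 1 applies → [oː].
/d/ (between /o/ and /o/) fails the environment for rule 2, so it stays [d].
/o/ (between /d/ and /j/) occurs before a voiced consonant → [oː] by rule 1.
/j/ (word-final) is unaffected → [j].

[wuːɡoːdoːj]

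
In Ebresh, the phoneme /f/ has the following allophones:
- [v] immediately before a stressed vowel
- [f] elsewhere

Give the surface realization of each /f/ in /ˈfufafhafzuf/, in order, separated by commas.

Occurrence 1 (position 1): immediately before a stressed vowel → [v].
Occurrence 2 (position 3): no conditioning environment matches → elsewhere allophone [f].
Occurrence 3 (position 5): no conditioning environment matches → elsewhere allophone [f].
Occurrence 4 (position 8): no conditioning environment matches → elsewhere allophone [f].
Occurrence 5 (position 11): no conditioning environment matches → elsewhere allophone [f].

[v], [f], [f], [f], [f]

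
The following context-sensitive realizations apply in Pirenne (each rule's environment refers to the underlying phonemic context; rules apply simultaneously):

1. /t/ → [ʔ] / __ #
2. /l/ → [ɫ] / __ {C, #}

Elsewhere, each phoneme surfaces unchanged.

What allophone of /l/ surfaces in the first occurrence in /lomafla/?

[l]

/l/ — word-initial; rule 2 does not apply here → [l].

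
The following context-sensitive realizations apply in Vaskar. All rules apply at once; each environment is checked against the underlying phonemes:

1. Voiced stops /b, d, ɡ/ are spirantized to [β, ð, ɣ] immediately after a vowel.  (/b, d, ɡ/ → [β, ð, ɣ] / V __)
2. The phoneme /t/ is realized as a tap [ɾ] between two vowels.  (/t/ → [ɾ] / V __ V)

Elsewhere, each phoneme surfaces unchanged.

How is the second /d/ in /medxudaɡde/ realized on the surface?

[ð]

/d/ (between /u/ and /a/) occurs immediately after a vowel → [ð] by rule 1.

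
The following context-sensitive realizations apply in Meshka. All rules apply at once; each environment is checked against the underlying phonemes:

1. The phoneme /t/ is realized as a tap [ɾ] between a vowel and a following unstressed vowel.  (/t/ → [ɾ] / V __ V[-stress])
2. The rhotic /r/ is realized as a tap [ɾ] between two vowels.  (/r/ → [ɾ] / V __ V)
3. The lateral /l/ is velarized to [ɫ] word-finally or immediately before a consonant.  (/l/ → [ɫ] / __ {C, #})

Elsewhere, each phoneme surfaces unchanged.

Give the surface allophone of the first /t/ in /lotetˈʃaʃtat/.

[ɾ]

/t/ (between /o/ and /e/) occurs between a vowel and a following unstressed vowel → [ɾ] by rule 1.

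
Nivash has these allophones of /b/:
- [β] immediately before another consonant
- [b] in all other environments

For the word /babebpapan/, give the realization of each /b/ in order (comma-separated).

[b], [b], [β]

Occurrence 1 (position 1): no conditioning environment matches → elsewhere allophone [b].
Occurrence 2 (position 3): no conditioning environment matches → elsewhere allophone [b].
Occurrence 3 (position 5): immediately before another consonant → [β].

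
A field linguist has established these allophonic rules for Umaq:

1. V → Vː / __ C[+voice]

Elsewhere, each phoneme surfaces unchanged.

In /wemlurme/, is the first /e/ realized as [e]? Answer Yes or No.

No

/e/ — between /w/ and /m/, before a voiced consonant — surfaces as [eː] (rule 1).
The actual realization is [eː], not [e].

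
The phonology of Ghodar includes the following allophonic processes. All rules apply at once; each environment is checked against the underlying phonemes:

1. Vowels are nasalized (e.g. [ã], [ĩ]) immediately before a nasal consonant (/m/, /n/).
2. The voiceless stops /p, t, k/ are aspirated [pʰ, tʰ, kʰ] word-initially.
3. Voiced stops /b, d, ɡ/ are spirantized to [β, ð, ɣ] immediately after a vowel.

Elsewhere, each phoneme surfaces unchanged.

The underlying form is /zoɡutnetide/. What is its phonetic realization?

/z/ stays [z].
/o/ (between /z/ and /ɡ/): rule 1 targets it, but not before a nasal consonant → unchanged [o].
/ɡ/ (between /o/ and /u/): immediately after a vowel, so rule 3 applies → [ɣ].
/u/ (between /ɡ/ and /t/): rule 1 targets it, but not before a nasal consonant → unchanged [u].
/t/ — between /u/ and /n/; rule 2 does not apply here → [t].
/n/ — not in any rule's target class → [n].
/e/ (between /n/ and /t/) fails the environment for rule 1, so it stays [e].
/t/ (between /e/ and /i/) is in the target of rule 2 but the environment (word-initially) is not met → [t].
/i/ (between /t/ and /d/) is in the target of rule 1 but the environment (before a nasal consonant) is not met → [i].
Rule 3 applies to /d/ (between /i/ and /e/: immediately after a vowel) → [ð].
/e/ (word-final): rule 1 targets it, but not before a nasal consonant → unchanged [e].

[zoɣutnetiðe]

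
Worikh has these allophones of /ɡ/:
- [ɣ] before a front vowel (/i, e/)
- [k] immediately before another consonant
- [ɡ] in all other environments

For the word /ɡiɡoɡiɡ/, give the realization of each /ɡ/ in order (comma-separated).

[ɣ], [ɡ], [ɣ], [ɡ]

Occurrence 1 (position 1): before a front vowel (/i, e/) → [ɣ].
Occurrence 2 (position 3): no conditioning environment matches → elsewhere allophone [ɡ].
Occurrence 3 (position 5): before a front vowel (/i, e/) → [ɣ].
Occurrence 4 (position 7): no conditioning environment matches → elsewhere allophone [ɡ].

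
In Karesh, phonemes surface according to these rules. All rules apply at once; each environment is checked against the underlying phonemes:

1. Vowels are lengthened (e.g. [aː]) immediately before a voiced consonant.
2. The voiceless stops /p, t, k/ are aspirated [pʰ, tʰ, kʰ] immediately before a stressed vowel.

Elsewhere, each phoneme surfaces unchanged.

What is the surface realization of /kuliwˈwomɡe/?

[kuːliːwˈwoːmɡe]

/k/ (word-initial) fails the environment for rule 2, so it stays [k].
/u/ (between /k/ and /l/): before a voiced consonant, so rule 1 applies → [uː].
/i/ meets the environment for rule 1 (before a voiced consonant) → [iː].
/o/ meets the environment for rule 1 (before a voiced consonant) → [oː].
/e/ (word-final) is in the target of rule 1 but the environment (before a voiced consonant) is not met → [e].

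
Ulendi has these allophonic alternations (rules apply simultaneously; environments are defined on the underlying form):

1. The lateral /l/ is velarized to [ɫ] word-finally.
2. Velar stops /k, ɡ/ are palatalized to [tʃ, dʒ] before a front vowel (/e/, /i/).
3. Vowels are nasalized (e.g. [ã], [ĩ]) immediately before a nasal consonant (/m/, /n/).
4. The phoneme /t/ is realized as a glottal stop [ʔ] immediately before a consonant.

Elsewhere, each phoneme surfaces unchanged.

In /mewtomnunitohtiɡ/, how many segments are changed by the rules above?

Segments that undergo a rule: /o/ → [õ] (rule 3); /u/ → [ũ] (rule 3).
All other segments surface unchanged.

2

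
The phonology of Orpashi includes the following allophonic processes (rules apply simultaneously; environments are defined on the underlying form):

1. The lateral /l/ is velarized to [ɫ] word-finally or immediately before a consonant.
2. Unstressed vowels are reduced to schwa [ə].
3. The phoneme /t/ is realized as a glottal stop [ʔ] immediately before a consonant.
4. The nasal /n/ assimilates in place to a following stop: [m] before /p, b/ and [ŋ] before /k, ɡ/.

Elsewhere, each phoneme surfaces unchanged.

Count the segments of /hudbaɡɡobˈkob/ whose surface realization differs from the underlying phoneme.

3

Segments that undergo a rule: /u/ → [ə] (rule 2); /a/ → [ə] (rule 2); /o/ → [ə] (rule 2).
All other segments surface unchanged.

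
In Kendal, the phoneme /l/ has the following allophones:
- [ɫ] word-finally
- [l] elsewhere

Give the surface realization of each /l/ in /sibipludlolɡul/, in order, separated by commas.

Occurrence 1 (position 6): no conditioning environment matches → elsewhere allophone [l].
Occurrence 2 (position 9): no conditioning environment matches → elsewhere allophone [l].
Occurrence 3 (position 11): no conditioning environment matches → elsewhere allophone [l].
Occurrence 4 (position 14): word-finally → [ɫ].

[l], [l], [l], [ɫ]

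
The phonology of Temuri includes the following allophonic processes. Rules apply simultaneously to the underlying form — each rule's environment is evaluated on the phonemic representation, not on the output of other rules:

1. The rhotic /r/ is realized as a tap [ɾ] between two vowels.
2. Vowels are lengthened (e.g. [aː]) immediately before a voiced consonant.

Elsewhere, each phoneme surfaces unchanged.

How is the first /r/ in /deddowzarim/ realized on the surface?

[ɾ]

/r/ (between /a/ and /i/): between two vowels, so rule 1 applies → [ɾ].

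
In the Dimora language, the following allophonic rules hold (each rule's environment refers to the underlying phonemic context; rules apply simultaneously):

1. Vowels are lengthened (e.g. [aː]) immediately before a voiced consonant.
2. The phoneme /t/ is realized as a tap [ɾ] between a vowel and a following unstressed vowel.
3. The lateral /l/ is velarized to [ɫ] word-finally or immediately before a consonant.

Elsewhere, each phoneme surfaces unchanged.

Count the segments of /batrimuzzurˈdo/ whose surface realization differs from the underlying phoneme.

Segments that undergo a rule: /i/ → [iː] (rule 1); /u/ → [uː] (rule 1); /u/ → [uː] (rule 1).
All other segments surface unchanged.

3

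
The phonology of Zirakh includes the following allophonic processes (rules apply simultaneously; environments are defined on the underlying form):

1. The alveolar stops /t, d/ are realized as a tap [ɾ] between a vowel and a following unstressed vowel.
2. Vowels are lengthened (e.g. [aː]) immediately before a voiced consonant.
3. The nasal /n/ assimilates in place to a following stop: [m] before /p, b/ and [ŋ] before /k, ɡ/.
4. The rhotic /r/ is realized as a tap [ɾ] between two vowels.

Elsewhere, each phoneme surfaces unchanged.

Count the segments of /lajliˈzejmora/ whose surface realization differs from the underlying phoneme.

Segments that undergo a rule: /a/ → [aː] (rule 2); /i/ → [iː] (rule 2); /e/ → [eː] (rule 2); /o/ → [oː] (rule 2); /r/ → [ɾ] (rule 4).
All other segments surface unchanged.

5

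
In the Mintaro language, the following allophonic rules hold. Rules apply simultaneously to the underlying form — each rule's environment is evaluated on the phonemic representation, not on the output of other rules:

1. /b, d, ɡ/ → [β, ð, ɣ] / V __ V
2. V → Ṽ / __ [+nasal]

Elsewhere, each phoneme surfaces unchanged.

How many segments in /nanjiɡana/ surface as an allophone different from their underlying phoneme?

Segments that undergo a rule: /a/ → [ã] (rule 2); /ɡ/ → [ɣ] (rule 1); /a/ → [ã] (rule 2).
All other segments surface unchanged.

3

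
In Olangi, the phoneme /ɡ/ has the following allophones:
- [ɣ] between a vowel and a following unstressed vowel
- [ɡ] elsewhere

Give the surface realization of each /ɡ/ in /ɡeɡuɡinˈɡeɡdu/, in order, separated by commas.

[ɡ], [ɣ], [ɣ], [ɡ], [ɡ]

Occurrence 1 (position 1): no conditioning environment matches → elsewhere allophone [ɡ].
Occurrence 2 (position 3): between a vowel and a following unstressed vowel → [ɣ].
Occurrence 3 (position 5): between a vowel and a following unstressed vowel → [ɣ].
Occurrence 4 (position 8): no conditioning environment matches → elsewhere allophone [ɡ].
Occurrence 5 (position 10): no conditioning environment matches → elsewhere allophone [ɡ].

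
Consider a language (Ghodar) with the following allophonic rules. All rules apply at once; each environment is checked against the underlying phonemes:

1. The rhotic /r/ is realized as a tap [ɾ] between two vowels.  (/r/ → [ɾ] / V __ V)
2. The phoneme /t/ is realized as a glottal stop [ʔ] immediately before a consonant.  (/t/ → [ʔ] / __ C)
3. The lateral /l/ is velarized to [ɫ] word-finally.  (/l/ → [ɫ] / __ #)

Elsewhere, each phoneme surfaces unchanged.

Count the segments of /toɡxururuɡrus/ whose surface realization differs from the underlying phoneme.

Segments that undergo a rule: /r/ → [ɾ] (rule 1); /r/ → [ɾ] (rule 1).
All other segments surface unchanged.

2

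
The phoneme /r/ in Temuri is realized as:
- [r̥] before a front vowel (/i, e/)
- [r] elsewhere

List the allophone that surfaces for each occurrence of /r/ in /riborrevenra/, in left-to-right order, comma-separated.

Occurrence 1 (position 1): before a front vowel (/i, e/) → [r̥].
Occurrence 2 (position 5): no conditioning environment matches → elsewhere allophone [r].
Occurrence 3 (position 6): before a front vowel (/i, e/) → [r̥].
Occurrence 4 (position 11): no conditioning environment matches → elsewhere allophone [r].

[r̥], [r], [r̥], [r]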